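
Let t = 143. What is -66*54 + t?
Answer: -3421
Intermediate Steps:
-66*54 + t = -66*54 + 143 = -3564 + 143 = -3421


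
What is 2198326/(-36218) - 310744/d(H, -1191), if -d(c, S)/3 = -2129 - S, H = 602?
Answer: -47913779/279993 ≈ -171.13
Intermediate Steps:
d(c, S) = 6387 + 3*S (d(c, S) = -3*(-2129 - S) = 6387 + 3*S)
2198326/(-36218) - 310744/d(H, -1191) = 2198326/(-36218) - 310744/(6387 + 3*(-1191)) = 2198326*(-1/36218) - 310744/(6387 - 3573) = -84551/1393 - 310744/2814 = -84551/1393 - 310744*1/2814 = -84551/1393 - 22196/201 = -47913779/279993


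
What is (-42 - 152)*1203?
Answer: -233382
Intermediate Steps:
(-42 - 152)*1203 = -194*1203 = -233382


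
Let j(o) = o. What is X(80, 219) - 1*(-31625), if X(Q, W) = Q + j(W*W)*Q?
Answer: 3868585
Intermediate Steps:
X(Q, W) = Q + Q*W² (X(Q, W) = Q + (W*W)*Q = Q + W²*Q = Q + Q*W²)
X(80, 219) - 1*(-31625) = 80*(1 + 219²) - 1*(-31625) = 80*(1 + 47961) + 31625 = 80*47962 + 31625 = 3836960 + 31625 = 3868585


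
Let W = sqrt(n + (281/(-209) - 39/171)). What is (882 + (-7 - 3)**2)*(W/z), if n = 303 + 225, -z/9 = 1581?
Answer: -982*sqrt(206953890)/8921583 ≈ -1.5835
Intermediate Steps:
z = -14229 (z = -9*1581 = -14229)
n = 528
W = sqrt(206953890)/627 (W = sqrt(528 + (281/(-209) - 39/171)) = sqrt(528 + (281*(-1/209) - 39*1/171)) = sqrt(528 + (-281/209 - 13/57)) = sqrt(528 - 986/627) = sqrt(330070/627) = sqrt(206953890)/627 ≈ 22.944)
(882 + (-7 - 3)**2)*(W/z) = (882 + (-7 - 3)**2)*((sqrt(206953890)/627)/(-14229)) = (882 + (-10)**2)*((sqrt(206953890)/627)*(-1/14229)) = (882 + 100)*(-sqrt(206953890)/8921583) = 982*(-sqrt(206953890)/8921583) = -982*sqrt(206953890)/8921583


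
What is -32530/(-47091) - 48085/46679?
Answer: -745902865/2198160789 ≈ -0.33933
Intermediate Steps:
-32530/(-47091) - 48085/46679 = -32530*(-1/47091) - 48085*1/46679 = 32530/47091 - 48085/46679 = -745902865/2198160789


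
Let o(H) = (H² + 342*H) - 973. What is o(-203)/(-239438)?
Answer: 14595/119719 ≈ 0.12191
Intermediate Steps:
o(H) = -973 + H² + 342*H
o(-203)/(-239438) = (-973 + (-203)² + 342*(-203))/(-239438) = (-973 + 41209 - 69426)*(-1/239438) = -29190*(-1/239438) = 14595/119719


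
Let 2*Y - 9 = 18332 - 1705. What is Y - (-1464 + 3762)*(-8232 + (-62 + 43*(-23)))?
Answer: 21340652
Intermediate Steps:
Y = 8318 (Y = 9/2 + (18332 - 1705)/2 = 9/2 + (½)*16627 = 9/2 + 16627/2 = 8318)
Y - (-1464 + 3762)*(-8232 + (-62 + 43*(-23))) = 8318 - (-1464 + 3762)*(-8232 + (-62 + 43*(-23))) = 8318 - 2298*(-8232 + (-62 - 989)) = 8318 - 2298*(-8232 - 1051) = 8318 - 2298*(-9283) = 8318 - 1*(-21332334) = 8318 + 21332334 = 21340652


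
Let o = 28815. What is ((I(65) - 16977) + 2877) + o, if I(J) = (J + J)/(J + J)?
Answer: 14716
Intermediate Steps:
I(J) = 1 (I(J) = (2*J)/((2*J)) = (2*J)*(1/(2*J)) = 1)
((I(65) - 16977) + 2877) + o = ((1 - 16977) + 2877) + 28815 = (-16976 + 2877) + 28815 = -14099 + 28815 = 14716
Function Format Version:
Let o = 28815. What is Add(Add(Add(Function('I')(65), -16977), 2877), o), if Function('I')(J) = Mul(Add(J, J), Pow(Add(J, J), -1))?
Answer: 14716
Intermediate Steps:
Function('I')(J) = 1 (Function('I')(J) = Mul(Mul(2, J), Pow(Mul(2, J), -1)) = Mul(Mul(2, J), Mul(Rational(1, 2), Pow(J, -1))) = 1)
Add(Add(Add(Function('I')(65), -16977), 2877), o) = Add(Add(Add(1, -16977), 2877), 28815) = Add(Add(-16976, 2877), 28815) = Add(-14099, 28815) = 14716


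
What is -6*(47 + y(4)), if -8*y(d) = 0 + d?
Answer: -279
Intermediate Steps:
y(d) = -d/8 (y(d) = -(0 + d)/8 = -d/8)
-6*(47 + y(4)) = -6*(47 - 1/8*4) = -6*(47 - 1/2) = -6*93/2 = -279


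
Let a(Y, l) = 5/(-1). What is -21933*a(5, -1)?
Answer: 109665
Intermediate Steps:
a(Y, l) = -5 (a(Y, l) = 5*(-1) = -5)
-21933*a(5, -1) = -21933*(-5) = 109665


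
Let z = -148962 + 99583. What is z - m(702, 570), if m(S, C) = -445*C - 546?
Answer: 204817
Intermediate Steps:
z = -49379
m(S, C) = -546 - 445*C
z - m(702, 570) = -49379 - (-546 - 445*570) = -49379 - (-546 - 253650) = -49379 - 1*(-254196) = -49379 + 254196 = 204817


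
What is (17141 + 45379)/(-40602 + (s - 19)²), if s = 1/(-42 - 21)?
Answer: -124070940/79857067 ≈ -1.5537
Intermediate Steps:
s = -1/63 (s = 1/(-63) = -1/63 ≈ -0.015873)
(17141 + 45379)/(-40602 + (s - 19)²) = (17141 + 45379)/(-40602 + (-1/63 - 19)²) = 62520/(-40602 + (-1198/63)²) = 62520/(-40602 + 1435204/3969) = 62520/(-159714134/3969) = 62520*(-3969/159714134) = -124070940/79857067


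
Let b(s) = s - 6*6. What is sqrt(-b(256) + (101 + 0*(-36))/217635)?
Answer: I*sqrt(10420276528365)/217635 ≈ 14.832*I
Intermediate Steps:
b(s) = -36 + s (b(s) = s - 36 = -36 + s)
sqrt(-b(256) + (101 + 0*(-36))/217635) = sqrt(-(-36 + 256) + (101 + 0*(-36))/217635) = sqrt(-1*220 + (101 + 0)*(1/217635)) = sqrt(-220 + 101*(1/217635)) = sqrt(-220 + 101/217635) = sqrt(-47879599/217635) = I*sqrt(10420276528365)/217635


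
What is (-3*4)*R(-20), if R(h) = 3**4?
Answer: -972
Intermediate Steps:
R(h) = 81
(-3*4)*R(-20) = -3*4*81 = -12*81 = -972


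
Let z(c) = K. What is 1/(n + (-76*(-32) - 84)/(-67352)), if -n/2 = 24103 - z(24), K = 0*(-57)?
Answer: -16838/811693215 ≈ -2.0744e-5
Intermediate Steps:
K = 0
z(c) = 0
n = -48206 (n = -2*(24103 - 1*0) = -2*(24103 + 0) = -2*24103 = -48206)
1/(n + (-76*(-32) - 84)/(-67352)) = 1/(-48206 + (-76*(-32) - 84)/(-67352)) = 1/(-48206 + (2432 - 84)*(-1/67352)) = 1/(-48206 + 2348*(-1/67352)) = 1/(-48206 - 587/16838) = 1/(-811693215/16838) = -16838/811693215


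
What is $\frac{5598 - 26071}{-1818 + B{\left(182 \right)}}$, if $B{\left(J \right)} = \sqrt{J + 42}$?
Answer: $\frac{18609957}{1652450} + \frac{20473 \sqrt{14}}{826225} \approx 11.355$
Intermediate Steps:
$B{\left(J \right)} = \sqrt{42 + J}$
$\frac{5598 - 26071}{-1818 + B{\left(182 \right)}} = \frac{5598 - 26071}{-1818 + \sqrt{42 + 182}} = - \frac{20473}{-1818 + \sqrt{224}} = - \frac{20473}{-1818 + 4 \sqrt{14}}$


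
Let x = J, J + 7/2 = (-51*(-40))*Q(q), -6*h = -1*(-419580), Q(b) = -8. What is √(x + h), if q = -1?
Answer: I*√345014/2 ≈ 293.69*I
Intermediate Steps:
h = -69930 (h = -(-1)*(-419580)/6 = -⅙*419580 = -69930)
J = -32647/2 (J = -7/2 - 51*(-40)*(-8) = -7/2 + 2040*(-8) = -7/2 - 16320 = -32647/2 ≈ -16324.)
x = -32647/2 ≈ -16324.
√(x + h) = √(-32647/2 - 69930) = √(-172507/2) = I*√345014/2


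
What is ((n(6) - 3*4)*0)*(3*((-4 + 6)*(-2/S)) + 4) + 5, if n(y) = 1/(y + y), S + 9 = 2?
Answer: 5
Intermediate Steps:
S = -7 (S = -9 + 2 = -7)
n(y) = 1/(2*y)
((n(6) - 3*4)*0)*(3*((-4 + 6)*(-2/S)) + 4) + 5 = (((1/2)/6 - 3*4)*0)*(3*((-4 + 6)*(-2/(-7))) + 4) + 5 = (((1/2)*(1/6) - 12)*0)*(3*(2*(-2*(-1/7))) + 4) + 5 = ((1/12 - 12)*0)*(3*(2*(2/7)) + 4) + 5 = (-143/12*0)*(3*(4/7) + 4) + 5 = 0*(12/7 + 4) + 5 = 0*(40/7) + 5 = 0 + 5 = 5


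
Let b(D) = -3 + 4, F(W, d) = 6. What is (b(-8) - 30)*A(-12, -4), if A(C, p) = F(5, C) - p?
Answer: -290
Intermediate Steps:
b(D) = 1
A(C, p) = 6 - p
(b(-8) - 30)*A(-12, -4) = (1 - 30)*(6 - 1*(-4)) = -29*(6 + 4) = -29*10 = -290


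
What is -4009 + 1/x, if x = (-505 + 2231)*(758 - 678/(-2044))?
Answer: -2681371320994/668837945 ≈ -4009.0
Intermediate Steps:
x = 668837945/511 (x = 1726*(758 - 678*(-1/2044)) = 1726*(758 + 339/1022) = 1726*(775015/1022) = 668837945/511 ≈ 1.3089e+6)
-4009 + 1/x = -4009 + 1/(668837945/511) = -4009 + 511/668837945 = -2681371320994/668837945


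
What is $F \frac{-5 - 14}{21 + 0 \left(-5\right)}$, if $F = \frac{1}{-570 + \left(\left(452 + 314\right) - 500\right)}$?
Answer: $\frac{1}{336} \approx 0.0029762$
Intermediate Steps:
$F = - \frac{1}{304}$ ($F = \frac{1}{-570 + \left(766 - 500\right)} = \frac{1}{-570 + 266} = \frac{1}{-304} = - \frac{1}{304} \approx -0.0032895$)
$F \frac{-5 - 14}{21 + 0 \left(-5\right)} = - \frac{\left(-5 - 14\right) \frac{1}{21 + 0 \left(-5\right)}}{304} = - \frac{\left(-19\right) \frac{1}{21 + 0}}{304} = - \frac{\left(-19\right) \frac{1}{21}}{304} = \left(- \frac{1}{304}\right) \left(- \frac{19}{21}\right) = \frac{1}{336}$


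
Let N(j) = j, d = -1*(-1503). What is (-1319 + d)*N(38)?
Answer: 6992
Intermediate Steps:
d = 1503
(-1319 + d)*N(38) = (-1319 + 1503)*38 = 184*38 = 6992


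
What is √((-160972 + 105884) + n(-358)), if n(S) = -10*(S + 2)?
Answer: 2*I*√12882 ≈ 227.0*I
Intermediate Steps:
n(S) = -20 - 10*S (n(S) = -10*(2 + S) = -20 - 10*S)
√((-160972 + 105884) + n(-358)) = √((-160972 + 105884) + (-20 - 10*(-358))) = √(-55088 + (-20 + 3580)) = √(-55088 + 3560) = √(-51528) = 2*I*√12882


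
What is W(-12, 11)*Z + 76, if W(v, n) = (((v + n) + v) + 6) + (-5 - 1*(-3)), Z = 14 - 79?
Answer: 661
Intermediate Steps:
Z = -65
W(v, n) = 4 + n + 2*v (W(v, n) = (((n + v) + v) + 6) + (-5 + 3) = ((n + 2*v) + 6) - 2 = (6 + n + 2*v) - 2 = 4 + n + 2*v)
W(-12, 11)*Z + 76 = (4 + 11 + 2*(-12))*(-65) + 76 = (4 + 11 - 24)*(-65) + 76 = -9*(-65) + 76 = 585 + 76 = 661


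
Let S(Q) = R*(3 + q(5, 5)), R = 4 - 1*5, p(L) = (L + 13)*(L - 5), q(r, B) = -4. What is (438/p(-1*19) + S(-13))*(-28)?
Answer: -679/6 ≈ -113.17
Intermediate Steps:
p(L) = (-5 + L)*(13 + L) (p(L) = (13 + L)*(-5 + L) = (-5 + L)*(13 + L))
R = -1 (R = 4 - 5 = -1)
S(Q) = 1 (S(Q) = -(3 - 4) = -1*(-1) = 1)
(438/p(-1*19) + S(-13))*(-28) = (438/(-65 + (-1*19)² + 8*(-1*19)) + 1)*(-28) = (438/(-65 + (-19)² + 8*(-19)) + 1)*(-28) = (438/(-65 + 361 - 152) + 1)*(-28) = (438/144 + 1)*(-28) = (438*(1/144) + 1)*(-28) = (73/24 + 1)*(-28) = (97/24)*(-28) = -679/6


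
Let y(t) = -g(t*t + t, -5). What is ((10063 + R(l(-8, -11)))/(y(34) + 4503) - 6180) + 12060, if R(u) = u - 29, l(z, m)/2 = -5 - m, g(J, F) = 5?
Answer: 13229143/2249 ≈ 5882.2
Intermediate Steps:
l(z, m) = -10 - 2*m (l(z, m) = 2*(-5 - m) = -10 - 2*m)
y(t) = -5 (y(t) = -1*5 = -5)
R(u) = -29 + u
((10063 + R(l(-8, -11)))/(y(34) + 4503) - 6180) + 12060 = ((10063 + (-29 + (-10 - 2*(-11))))/(-5 + 4503) - 6180) + 12060 = ((10063 + (-29 + (-10 + 22)))/4498 - 6180) + 12060 = ((10063 + (-29 + 12))*(1/4498) - 6180) + 12060 = ((10063 - 17)*(1/4498) - 6180) + 12060 = (10046*(1/4498) - 6180) + 12060 = (5023/2249 - 6180) + 12060 = -13893797/2249 + 12060 = 13229143/2249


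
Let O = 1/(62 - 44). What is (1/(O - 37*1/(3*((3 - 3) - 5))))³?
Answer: 729000/11697083 ≈ 0.062323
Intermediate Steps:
O = 1/18 ≈ 0.055556
(1/(O - 37*1/(3*((3 - 3) - 5))))³ = (1/(1/18 - 37*1/(3*((3 - 3) - 5))))³ = (1/(1/18 - 37*1/(3*(0 - 5))))³ = (1/(1/18 - 37/((-5*3))))³ = (1/(1/18 - 37/(-15)))³ = (1/(1/18 - 37*(-1/15)))³ = (1/(1/18 + 37/15))³ = (1/(227/90))³ = (90/227)³ = 729000/11697083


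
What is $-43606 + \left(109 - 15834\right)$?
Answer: $-59331$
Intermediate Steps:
$-43606 + \left(109 - 15834\right) = -43606 - 15725 = -59331$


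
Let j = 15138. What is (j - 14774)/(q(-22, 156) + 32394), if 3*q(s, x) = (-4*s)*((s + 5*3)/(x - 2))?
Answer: 546/48589 ≈ 0.011237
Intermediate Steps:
q(s, x) = -4*s*(15 + s)/(3*(-2 + x)) (q(s, x) = ((-4*s)*((s + 5*3)/(x - 2)))/3 = ((-4*s)*((s + 15)/(-2 + x)))/3 = ((-4*s)*((15 + s)/(-2 + x)))/3 = (-4*s*(15 + s)/(-2 + x))/3 = -4*s*(15 + s)/(3*(-2 + x)))
(j - 14774)/(q(-22, 156) + 32394) = (15138 - 14774)/(-4*(-22)*(15 - 22)/(-6 + 3*156) + 32394) = 364/(-4*(-22)*(-7)/(-6 + 468) + 32394) = 364/(-4*(-22)*(-7)/462 + 32394) = 364/(-4*(-22)*1/462*(-7) + 32394) = 364/(-4/3 + 32394) = 364/(97178/3) = 364*(3/97178) = 546/48589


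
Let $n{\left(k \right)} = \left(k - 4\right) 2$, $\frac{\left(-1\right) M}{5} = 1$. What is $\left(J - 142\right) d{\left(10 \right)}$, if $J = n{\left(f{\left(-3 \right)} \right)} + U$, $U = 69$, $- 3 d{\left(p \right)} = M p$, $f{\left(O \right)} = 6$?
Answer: $-1150$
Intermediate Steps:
$M = -5$ ($M = \left(-5\right) 1 = -5$)
$d{\left(p \right)} = \frac{5 p}{3}$ ($d{\left(p \right)} = - \frac{\left(-5\right) p}{3} = \frac{5 p}{3}$)
$n{\left(k \right)} = -8 + 2 k$ ($n{\left(k \right)} = \left(-4 + k\right) 2 = -8 + 2 k$)
$J = 73$ ($J = \left(-8 + 2 \cdot 6\right) + 69 = \left(-8 + 12\right) + 69 = 4 + 69 = 73$)
$\left(J - 142\right) d{\left(10 \right)} = \left(73 - 142\right) \frac{5}{3} \cdot 10 = \left(-69\right) \frac{50}{3} = -1150$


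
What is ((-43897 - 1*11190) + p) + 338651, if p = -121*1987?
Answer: 43137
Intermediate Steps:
p = -240427
((-43897 - 1*11190) + p) + 338651 = ((-43897 - 1*11190) - 240427) + 338651 = ((-43897 - 11190) - 240427) + 338651 = (-55087 - 240427) + 338651 = -295514 + 338651 = 43137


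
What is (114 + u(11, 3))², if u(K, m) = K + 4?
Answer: 16641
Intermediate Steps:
u(K, m) = 4 + K
(114 + u(11, 3))² = (114 + (4 + 11))² = (114 + 15)² = 129² = 16641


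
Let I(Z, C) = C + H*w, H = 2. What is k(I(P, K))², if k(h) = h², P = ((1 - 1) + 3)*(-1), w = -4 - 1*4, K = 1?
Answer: 50625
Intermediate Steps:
w = -8 (w = -4 - 4 = -8)
P = -3 (P = (0 + 3)*(-1) = 3*(-1) = -3)
I(Z, C) = -16 + C (I(Z, C) = C + 2*(-8) = C - 16 = -16 + C)
k(I(P, K))² = ((-16 + 1)²)² = ((-15)²)² = 225² = 50625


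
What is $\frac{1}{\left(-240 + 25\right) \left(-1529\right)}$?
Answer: $\frac{1}{328735} \approx 3.042 \cdot 10^{-6}$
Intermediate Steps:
$\frac{1}{\left(-240 + 25\right) \left(-1529\right)} = \frac{1}{-215} \left(- \frac{1}{1529}\right) = \left(- \frac{1}{215}\right) \left(- \frac{1}{1529}\right) = \frac{1}{328735}$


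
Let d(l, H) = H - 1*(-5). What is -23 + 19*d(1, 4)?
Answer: 148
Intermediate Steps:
d(l, H) = 5 + H (d(l, H) = H + 5 = 5 + H)
-23 + 19*d(1, 4) = -23 + 19*(5 + 4) = -23 + 19*9 = -23 + 171 = 148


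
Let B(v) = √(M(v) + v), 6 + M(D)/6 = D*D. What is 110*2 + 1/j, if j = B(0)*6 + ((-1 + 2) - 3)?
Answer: 142999/650 - 9*I/325 ≈ 220.0 - 0.027692*I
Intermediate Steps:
M(D) = -36 + 6*D² (M(D) = -36 + 6*(D*D) = -36 + 6*D²)
B(v) = √(-36 + v + 6*v²) (B(v) = √((-36 + 6*v²) + v) = √(-36 + v + 6*v²))
j = -2 + 36*I (j = √(-36 + 0 + 6*0²)*6 + ((-1 + 2) - 3) = √(-36 + 0 + 6*0)*6 + (1 - 3) = √(-36 + 0 + 0)*6 - 2 = √(-36)*6 - 2 = (6*I)*6 - 2 = 36*I - 2 = -2 + 36*I ≈ -2.0 + 36.0*I)
110*2 + 1/j = 110*2 + 1/(-2 + 36*I) = 220 + (-2 - 36*I)/1300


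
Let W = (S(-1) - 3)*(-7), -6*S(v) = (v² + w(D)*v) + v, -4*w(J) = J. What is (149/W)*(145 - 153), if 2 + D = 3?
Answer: -28608/511 ≈ -55.984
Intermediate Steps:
D = 1 (D = -2 + 3 = 1)
w(J) = -J/4
S(v) = -v²/6 - v/8 (S(v) = -((v² + (-¼*1)*v) + v)/6 = -((v² - v/4) + v)/6 = -(v² + 3*v/4)/6 = -v²/6 - v/8)
W = 511/24 (W = (-1/24*(-1)*(3 + 4*(-1)) - 3)*(-7) = (-1/24*(-1)*(3 - 4) - 3)*(-7) = (-1/24*(-1)*(-1) - 3)*(-7) = (-1/24 - 3)*(-7) = -73/24*(-7) = 511/24 ≈ 21.292)
(149/W)*(145 - 153) = (149/(511/24))*(145 - 153) = (149*(24/511))*(-8) = (3576/511)*(-8) = -28608/511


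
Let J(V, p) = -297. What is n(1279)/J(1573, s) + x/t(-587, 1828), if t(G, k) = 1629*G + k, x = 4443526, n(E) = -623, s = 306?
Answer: -725139137/283455315 ≈ -2.5582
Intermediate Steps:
t(G, k) = k + 1629*G
n(1279)/J(1573, s) + x/t(-587, 1828) = -623/(-297) + 4443526/(1828 + 1629*(-587)) = -623*(-1/297) + 4443526/(1828 - 956223) = 623/297 + 4443526/(-954395) = 623/297 + 4443526*(-1/954395) = 623/297 - 4443526/954395 = -725139137/283455315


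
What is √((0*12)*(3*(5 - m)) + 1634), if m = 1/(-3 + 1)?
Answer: √1634 ≈ 40.423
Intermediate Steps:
m = -½ (m = 1/(-2) = -½ ≈ -0.50000)
√((0*12)*(3*(5 - m)) + 1634) = √((0*12)*(3*(5 - 1*(-½))) + 1634) = √(0*(3*(5 + ½)) + 1634) = √(0*(3*(11/2)) + 1634) = √(0*(33/2) + 1634) = √(0 + 1634) = √1634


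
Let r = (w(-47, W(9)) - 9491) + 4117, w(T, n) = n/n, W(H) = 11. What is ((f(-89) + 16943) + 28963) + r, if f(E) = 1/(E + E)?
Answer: 7214873/178 ≈ 40533.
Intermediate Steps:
f(E) = 1/(2*E)
w(T, n) = 1
r = -5373 (r = (1 - 9491) + 4117 = -9490 + 4117 = -5373)
((f(-89) + 16943) + 28963) + r = (((1/2)/(-89) + 16943) + 28963) - 5373 = (((1/2)*(-1/89) + 16943) + 28963) - 5373 = ((-1/178 + 16943) + 28963) - 5373 = (3015853/178 + 28963) - 5373 = 8171267/178 - 5373 = 7214873/178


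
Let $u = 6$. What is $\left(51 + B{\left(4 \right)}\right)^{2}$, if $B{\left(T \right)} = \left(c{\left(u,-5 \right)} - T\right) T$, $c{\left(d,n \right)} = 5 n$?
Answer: $4225$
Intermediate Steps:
$B{\left(T \right)} = T \left(-25 - T\right)$ ($B{\left(T \right)} = \left(5 \left(-5\right) - T\right) T = \left(-25 - T\right) T = T \left(-25 - T\right)$)
$\left(51 + B{\left(4 \right)}\right)^{2} = \left(51 - 4 \left(25 + 4\right)\right)^{2} = \left(51 - 4 \cdot 29\right)^{2} = \left(51 - 116\right)^{2} = \left(-65\right)^{2} = 4225$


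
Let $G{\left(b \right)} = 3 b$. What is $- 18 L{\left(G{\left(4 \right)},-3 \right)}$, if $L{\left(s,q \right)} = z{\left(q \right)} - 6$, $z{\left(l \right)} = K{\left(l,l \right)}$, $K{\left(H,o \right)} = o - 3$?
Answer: $216$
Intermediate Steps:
$K{\left(H,o \right)} = -3 + o$ ($K{\left(H,o \right)} = o - 3 = -3 + o$)
$z{\left(l \right)} = -3 + l$
$L{\left(s,q \right)} = -9 + q$ ($L{\left(s,q \right)} = \left(-3 + q\right) - 6 = -9 + q$)
$- 18 L{\left(G{\left(4 \right)},-3 \right)} = - 18 \left(-9 - 3\right) = \left(-18\right) \left(-12\right) = 216$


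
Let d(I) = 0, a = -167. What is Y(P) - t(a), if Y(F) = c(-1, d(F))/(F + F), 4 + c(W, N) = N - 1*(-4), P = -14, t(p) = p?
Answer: 167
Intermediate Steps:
c(W, N) = N (c(W, N) = -4 + (N - 1*(-4)) = -4 + (N + 4) = -4 + (4 + N) = N)
Y(F) = 0 (Y(F) = 0/(F + F) = 0/(2*F) = (1/(2*F))*0 = 0)
Y(P) - t(a) = 0 - 1*(-167) = 0 + 167 = 167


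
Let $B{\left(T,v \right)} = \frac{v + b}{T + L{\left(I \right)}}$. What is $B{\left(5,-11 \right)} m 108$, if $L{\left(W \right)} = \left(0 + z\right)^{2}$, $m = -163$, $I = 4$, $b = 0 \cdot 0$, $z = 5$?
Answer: $\frac{32274}{5} \approx 6454.8$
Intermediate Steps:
$b = 0$
$L{\left(W \right)} = 25$ ($L{\left(W \right)} = \left(0 + 5\right)^{2} = 5^{2} = 25$)
$B{\left(T,v \right)} = \frac{v}{25 + T}$ ($B{\left(T,v \right)} = \frac{v + 0}{T + 25} = \frac{v}{25 + T}$)
$B{\left(5,-11 \right)} m 108 = - \frac{11}{25 + 5} \left(-163\right) 108 = - \frac{11}{30} \left(-163\right) 108 = \left(-11\right) \frac{1}{30} \left(-163\right) 108 = \left(- \frac{11}{30}\right) \left(-163\right) 108 = \frac{1793}{30} \cdot 108 = \frac{32274}{5}$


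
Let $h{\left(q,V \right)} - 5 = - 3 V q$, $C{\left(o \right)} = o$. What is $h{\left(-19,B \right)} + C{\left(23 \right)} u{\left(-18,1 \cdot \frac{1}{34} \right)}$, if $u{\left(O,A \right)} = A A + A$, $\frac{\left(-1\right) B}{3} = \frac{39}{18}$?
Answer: $- \frac{421713}{1156} \approx -364.8$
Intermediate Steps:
$B = - \frac{13}{2}$ ($B = - 3 \cdot \frac{39}{18} = - 3 \cdot 39 \cdot \frac{1}{18} = \left(-3\right) \frac{13}{6} = - \frac{13}{2} \approx -6.5$)
$u{\left(O,A \right)} = A + A^{2}$ ($u{\left(O,A \right)} = A^{2} + A = A + A^{2}$)
$h{\left(q,V \right)} = 5 - 3 V q$
$h{\left(-19,B \right)} + C{\left(23 \right)} u{\left(-18,1 \cdot \frac{1}{34} \right)} = \left(5 - \left(- \frac{39}{2}\right) \left(-19\right)\right) + 23 \cdot 1 \cdot \frac{1}{34} \left(1 + 1 \cdot \frac{1}{34}\right) = \left(5 - \frac{741}{2}\right) + 23 \cdot 1 \cdot \frac{1}{34} \left(1 + 1 \cdot \frac{1}{34}\right) = - \frac{731}{2} + 23 \frac{1 + \frac{1}{34}}{34} = - \frac{731}{2} + 23 \cdot \frac{1}{34} \cdot \frac{35}{34} = - \frac{731}{2} + 23 \cdot \frac{35}{1156} = - \frac{731}{2} + \frac{805}{1156} = - \frac{421713}{1156}$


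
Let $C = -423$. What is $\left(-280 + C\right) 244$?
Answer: $-171532$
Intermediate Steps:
$\left(-280 + C\right) 244 = \left(-280 - 423\right) 244 = \left(-703\right) 244 = -171532$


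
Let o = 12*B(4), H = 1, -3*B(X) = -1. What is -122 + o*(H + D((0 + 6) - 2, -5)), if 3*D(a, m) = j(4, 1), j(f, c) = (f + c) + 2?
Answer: -326/3 ≈ -108.67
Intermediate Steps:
B(X) = ⅓ (B(X) = -⅓*(-1) = ⅓)
j(f, c) = 2 + c + f (j(f, c) = (c + f) + 2 = 2 + c + f)
D(a, m) = 7/3 (D(a, m) = (2 + 1 + 4)/3 = (⅓)*7 = 7/3)
o = 4 (o = 12*(⅓) = 4)
-122 + o*(H + D((0 + 6) - 2, -5)) = -122 + 4*(1 + 7/3) = -122 + 4*(10/3) = -122 + 40/3 = -326/3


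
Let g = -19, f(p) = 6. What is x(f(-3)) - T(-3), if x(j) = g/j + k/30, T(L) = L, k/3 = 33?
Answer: 47/15 ≈ 3.1333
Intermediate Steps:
k = 99 (k = 3*33 = 99)
x(j) = 33/10 - 19/j (x(j) = -19/j + 99/30 = -19/j + 99*(1/30) = -19/j + 33/10 = 33/10 - 19/j)
x(f(-3)) - T(-3) = (33/10 - 19/6) - 1*(-3) = (33/10 - 19*1/6) + 3 = (33/10 - 19/6) + 3 = 2/15 + 3 = 47/15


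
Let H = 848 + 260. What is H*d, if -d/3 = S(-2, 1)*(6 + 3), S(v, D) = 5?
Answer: -149580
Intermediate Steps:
d = -135 (d = -15*(6 + 3) = -15*9 = -3*45 = -135)
H = 1108
H*d = 1108*(-135) = -149580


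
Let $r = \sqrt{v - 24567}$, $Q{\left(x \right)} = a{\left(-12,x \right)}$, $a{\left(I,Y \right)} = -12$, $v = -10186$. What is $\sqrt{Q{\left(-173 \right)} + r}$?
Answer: $\sqrt{-12 + i \sqrt{34753}} \approx 9.349 + 9.9701 i$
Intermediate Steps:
$Q{\left(x \right)} = -12$
$r = i \sqrt{34753}$ ($r = \sqrt{-10186 - 24567} = \sqrt{-34753} = i \sqrt{34753} \approx 186.42 i$)
$\sqrt{Q{\left(-173 \right)} + r} = \sqrt{-12 + i \sqrt{34753}}$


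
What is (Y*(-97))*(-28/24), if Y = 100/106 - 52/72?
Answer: 143269/5724 ≈ 25.030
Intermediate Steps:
Y = 211/954 (Y = 100*(1/106) - 52*1/72 = 50/53 - 13/18 = 211/954 ≈ 0.22117)
(Y*(-97))*(-28/24) = ((211/954)*(-97))*(-28/24) = -(-286538)/(477*24) = -20467/954*(-7/6) = 143269/5724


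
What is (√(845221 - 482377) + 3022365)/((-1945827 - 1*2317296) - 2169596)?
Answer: -3022365/6432719 - 6*√10079/6432719 ≈ -0.46994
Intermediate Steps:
(√(845221 - 482377) + 3022365)/((-1945827 - 1*2317296) - 2169596) = (√362844 + 3022365)/((-1945827 - 2317296) - 2169596) = (6*√10079 + 3022365)/(-4263123 - 2169596) = (3022365 + 6*√10079)/(-6432719) = (3022365 + 6*√10079)*(-1/6432719) = -3022365/6432719 - 6*√10079/6432719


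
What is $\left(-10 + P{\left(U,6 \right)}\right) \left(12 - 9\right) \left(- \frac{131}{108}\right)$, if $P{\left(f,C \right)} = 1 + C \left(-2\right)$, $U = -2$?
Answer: $\frac{917}{12} \approx 76.417$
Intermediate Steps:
$P{\left(f,C \right)} = 1 - 2 C$
$\left(-10 + P{\left(U,6 \right)}\right) \left(12 - 9\right) \left(- \frac{131}{108}\right) = \left(-10 + \left(1 - 12\right)\right) \left(12 - 9\right) \left(- \frac{131}{108}\right) = \left(-10 + \left(1 - 12\right)\right) 3 \left(\left(-131\right) \frac{1}{108}\right) = \left(-10 - 11\right) 3 \left(- \frac{131}{108}\right) = \left(-21\right) 3 \left(- \frac{131}{108}\right) = \left(-63\right) \left(- \frac{131}{108}\right) = \frac{917}{12}$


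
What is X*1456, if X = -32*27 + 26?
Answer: -1220128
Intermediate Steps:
X = -838 (X = -864 + 26 = -838)
X*1456 = -838*1456 = -1220128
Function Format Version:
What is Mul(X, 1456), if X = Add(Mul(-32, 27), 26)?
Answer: -1220128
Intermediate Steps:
X = -838 (X = Add(-864, 26) = -838)
Mul(X, 1456) = Mul(-838, 1456) = -1220128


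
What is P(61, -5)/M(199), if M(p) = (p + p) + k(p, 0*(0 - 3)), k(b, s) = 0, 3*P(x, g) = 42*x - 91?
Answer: 2471/1194 ≈ 2.0695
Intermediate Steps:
P(x, g) = -91/3 + 14*x (P(x, g) = (42*x - 91)/3 = (-91 + 42*x)/3 = -91/3 + 14*x)
M(p) = 2*p (M(p) = (p + p) + 0 = 2*p + 0 = 2*p)
P(61, -5)/M(199) = (-91/3 + 14*61)/((2*199)) = (-91/3 + 854)/398 = (2471/3)*(1/398) = 2471/1194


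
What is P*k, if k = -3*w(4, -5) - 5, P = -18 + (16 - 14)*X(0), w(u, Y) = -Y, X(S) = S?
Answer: 360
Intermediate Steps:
P = -18 (P = -18 + (16 - 14)*0 = -18 + 2*0 = -18 + 0 = -18)
k = -20 (k = -(-3)*(-5) - 5 = -3*5 - 5 = -15 - 5 = -20)
P*k = -18*(-20) = 360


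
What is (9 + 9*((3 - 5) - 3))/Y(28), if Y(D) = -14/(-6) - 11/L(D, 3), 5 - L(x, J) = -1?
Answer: -72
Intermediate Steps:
L(x, J) = 6 (L(x, J) = 5 - 1*(-1) = 5 + 1 = 6)
Y(D) = ½ (Y(D) = -14/(-6) - 11/6 = -14*(-⅙) - 11*⅙ = 7/3 - 11/6 = ½)
(9 + 9*((3 - 5) - 3))/Y(28) = (9 + 9*((3 - 5) - 3))/(½) = (9 + 9*(-2 - 3))*2 = (9 + 9*(-5))*2 = (9 - 45)*2 = -36*2 = -72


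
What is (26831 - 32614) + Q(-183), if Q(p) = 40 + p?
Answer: -5926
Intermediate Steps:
(26831 - 32614) + Q(-183) = (26831 - 32614) + (40 - 183) = -5783 - 143 = -5926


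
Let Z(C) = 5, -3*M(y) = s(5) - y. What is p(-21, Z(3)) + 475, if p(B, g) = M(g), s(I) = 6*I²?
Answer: 1280/3 ≈ 426.67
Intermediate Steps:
M(y) = -50 + y/3 (M(y) = -(6*5² - y)/3 = -(6*25 - y)/3 = -(150 - y)/3 = -50 + y/3)
p(B, g) = -50 + g/3
p(-21, Z(3)) + 475 = (-50 + (⅓)*5) + 475 = (-50 + 5/3) + 475 = -145/3 + 475 = 1280/3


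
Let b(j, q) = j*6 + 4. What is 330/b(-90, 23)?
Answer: -165/268 ≈ -0.61567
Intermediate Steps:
b(j, q) = 4 + 6*j (b(j, q) = 6*j + 4 = 4 + 6*j)
330/b(-90, 23) = 330/(4 + 6*(-90)) = 330/(4 - 540) = 330/(-536) = 330*(-1/536) = -165/268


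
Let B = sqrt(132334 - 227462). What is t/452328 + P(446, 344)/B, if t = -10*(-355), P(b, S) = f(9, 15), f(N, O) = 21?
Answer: 1775/226164 - 21*I*sqrt(23782)/47564 ≈ 0.0078483 - 0.068087*I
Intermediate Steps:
P(b, S) = 21
t = 3550
B = 2*I*sqrt(23782) (B = sqrt(-95128) = 2*I*sqrt(23782) ≈ 308.43*I)
t/452328 + P(446, 344)/B = 3550/452328 + 21/((2*I*sqrt(23782))) = 3550*(1/452328) + 21*(-I*sqrt(23782)/47564) = 1775/226164 - 21*I*sqrt(23782)/47564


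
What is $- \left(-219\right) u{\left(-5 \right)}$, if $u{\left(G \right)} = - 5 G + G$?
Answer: $4380$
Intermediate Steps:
$u{\left(G \right)} = - 4 G$
$- \left(-219\right) u{\left(-5 \right)} = - \left(-219\right) \left(\left(-4\right) \left(-5\right)\right) = - \left(-219\right) 20 = \left(-1\right) \left(-4380\right) = 4380$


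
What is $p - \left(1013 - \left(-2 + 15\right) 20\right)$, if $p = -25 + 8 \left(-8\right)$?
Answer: $-842$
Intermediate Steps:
$p = -89$ ($p = -25 - 64 = -89$)
$p - \left(1013 - \left(-2 + 15\right) 20\right) = -89 - \left(1013 - \left(-2 + 15\right) 20\right) = -89 + \left(13 \cdot 20 - 1013\right) = -89 + \left(260 - 1013\right) = -89 - 753 = -842$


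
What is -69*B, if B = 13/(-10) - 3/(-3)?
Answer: 207/10 ≈ 20.700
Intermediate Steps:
B = -3/10 (B = 13*(-1/10) - 3*(-1/3) = -13/10 + 1 = -3/10 ≈ -0.30000)
-69*B = -69*(-3/10) = 207/10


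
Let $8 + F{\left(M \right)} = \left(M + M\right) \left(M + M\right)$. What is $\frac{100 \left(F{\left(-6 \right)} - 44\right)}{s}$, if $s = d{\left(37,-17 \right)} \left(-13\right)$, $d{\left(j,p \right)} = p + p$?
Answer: $\frac{4600}{221} \approx 20.814$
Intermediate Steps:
$F{\left(M \right)} = -8 + 4 M^{2}$ ($F{\left(M \right)} = -8 + \left(M + M\right) \left(M + M\right) = -8 + 2 M 2 M = -8 + 4 M^{2}$)
$d{\left(j,p \right)} = 2 p$
$s = 442$ ($s = 2 \left(-17\right) \left(-13\right) = \left(-34\right) \left(-13\right) = 442$)
$\frac{100 \left(F{\left(-6 \right)} - 44\right)}{s} = \frac{100 \left(\left(-8 + 4 \left(-6\right)^{2}\right) - 44\right)}{442} = 100 \left(\left(-8 + 4 \cdot 36\right) - 44\right) \frac{1}{442} = 100 \left(\left(-8 + 144\right) - 44\right) \frac{1}{442} = 100 \left(136 - 44\right) \frac{1}{442} = 100 \cdot 92 \cdot \frac{1}{442} = 9200 \cdot \frac{1}{442} = \frac{4600}{221}$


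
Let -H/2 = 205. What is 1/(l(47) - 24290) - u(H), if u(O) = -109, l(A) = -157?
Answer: 2664722/24447 ≈ 109.00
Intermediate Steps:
H = -410 (H = -2*205 = -410)
1/(l(47) - 24290) - u(H) = 1/(-157 - 24290) - 1*(-109) = 1/(-24447) + 109 = -1/24447 + 109 = 2664722/24447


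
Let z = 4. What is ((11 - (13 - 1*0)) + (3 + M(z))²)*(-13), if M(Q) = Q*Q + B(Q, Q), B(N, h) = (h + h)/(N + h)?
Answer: -5174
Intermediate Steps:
B(N, h) = 2*h/(N + h) (B(N, h) = (2*h)/(N + h) = 2*h/(N + h))
M(Q) = 1 + Q² (M(Q) = Q*Q + 2*Q/(Q + Q) = Q² + 2*Q/((2*Q)) = Q² + 2*Q*(1/(2*Q)) = Q² + 1 = 1 + Q²)
((11 - (13 - 1*0)) + (3 + M(z))²)*(-13) = ((11 - (13 - 1*0)) + (3 + (1 + 4²))²)*(-13) = ((11 - (13 + 0)) + (3 + (1 + 16))²)*(-13) = ((11 - 1*13) + (3 + 17)²)*(-13) = ((11 - 13) + 20²)*(-13) = (-2 + 400)*(-13) = 398*(-13) = -5174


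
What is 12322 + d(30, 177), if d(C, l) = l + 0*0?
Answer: 12499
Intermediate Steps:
d(C, l) = l (d(C, l) = l + 0 = l)
12322 + d(30, 177) = 12322 + 177 = 12499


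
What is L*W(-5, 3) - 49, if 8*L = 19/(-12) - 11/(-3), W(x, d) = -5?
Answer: -4829/96 ≈ -50.302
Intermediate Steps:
L = 25/96 (L = (19/(-12) - 11/(-3))/8 = (19*(-1/12) - 11*(-1/3))/8 = (-19/12 + 11/3)/8 = (1/8)*(25/12) = 25/96 ≈ 0.26042)
L*W(-5, 3) - 49 = (25/96)*(-5) - 49 = -125/96 - 49 = -4829/96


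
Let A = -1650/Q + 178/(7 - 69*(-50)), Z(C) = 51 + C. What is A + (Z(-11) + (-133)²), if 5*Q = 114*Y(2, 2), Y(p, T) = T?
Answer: 2324241203/131366 ≈ 17693.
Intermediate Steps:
Q = 228/5 (Q = (114*2)/5 = (⅕)*228 = 228/5 ≈ 45.600)
A = -4746611/131366 (A = -1650/228/5 + 178/(7 - 69*(-50)) = -1650*5/228 + 178/(7 + 3450) = -1375/38 + 178/3457 = -4746611/131366 ≈ -36.133)
A + (Z(-11) + (-133)²) = -4746611/131366 + ((51 - 11) + (-133)²) = -4746611/131366 + (40 + 17689) = -4746611/131366 + 17729 = 2324241203/131366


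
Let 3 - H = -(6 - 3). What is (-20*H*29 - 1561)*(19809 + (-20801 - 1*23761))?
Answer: 124779873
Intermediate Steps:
H = 6 (H = 3 - (-1)*(6 - 3) = 3 - (-1)*3 = 3 - 1*(-3) = 3 + 3 = 6)
(-20*H*29 - 1561)*(19809 + (-20801 - 1*23761)) = (-20*6*29 - 1561)*(19809 + (-20801 - 1*23761)) = (-120*29 - 1561)*(19809 + (-20801 - 23761)) = (-3480 - 1561)*(19809 - 44562) = -5041*(-24753) = 124779873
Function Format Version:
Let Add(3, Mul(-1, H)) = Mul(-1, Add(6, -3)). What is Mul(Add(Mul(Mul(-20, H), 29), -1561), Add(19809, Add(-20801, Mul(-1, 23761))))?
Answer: 124779873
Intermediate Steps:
H = 6 (H = Add(3, Mul(-1, Mul(-1, Add(6, -3)))) = Add(3, Mul(-1, Mul(-1, 3))) = Add(3, Mul(-1, -3)) = Add(3, 3) = 6)
Mul(Add(Mul(Mul(-20, H), 29), -1561), Add(19809, Add(-20801, Mul(-1, 23761)))) = Mul(Add(Mul(Mul(-20, 6), 29), -1561), Add(19809, Add(-20801, Mul(-1, 23761)))) = Mul(Add(Mul(-120, 29), -1561), Add(19809, Add(-20801, -23761))) = Mul(Add(-3480, -1561), Add(19809, -44562)) = Mul(-5041, -24753) = 124779873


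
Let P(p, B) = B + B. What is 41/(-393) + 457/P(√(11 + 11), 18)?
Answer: 59375/4716 ≈ 12.590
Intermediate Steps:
P(p, B) = 2*B
41/(-393) + 457/P(√(11 + 11), 18) = 41/(-393) + 457/((2*18)) = 41*(-1/393) + 457/36 = -41/393 + 457*(1/36) = -41/393 + 457/36 = 59375/4716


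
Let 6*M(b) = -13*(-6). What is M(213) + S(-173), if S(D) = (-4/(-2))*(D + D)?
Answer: -679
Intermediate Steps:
M(b) = 13 (M(b) = (-13*(-6))/6 = (⅙)*78 = 13)
S(D) = 4*D (S(D) = (-4*(-½))*(2*D) = 2*(2*D) = 4*D)
M(213) + S(-173) = 13 + 4*(-173) = 13 - 692 = -679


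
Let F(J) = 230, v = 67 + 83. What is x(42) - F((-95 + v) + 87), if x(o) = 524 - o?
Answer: 252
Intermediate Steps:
v = 150
x(42) - F((-95 + v) + 87) = (524 - 1*42) - 1*230 = (524 - 42) - 230 = 482 - 230 = 252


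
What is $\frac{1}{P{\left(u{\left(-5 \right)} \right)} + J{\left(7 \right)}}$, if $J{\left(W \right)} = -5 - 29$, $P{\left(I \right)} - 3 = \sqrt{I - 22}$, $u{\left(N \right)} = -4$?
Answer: $- \frac{31}{987} - \frac{i \sqrt{26}}{987} \approx -0.031408 - 0.0051662 i$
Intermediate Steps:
$P{\left(I \right)} = 3 + \sqrt{-22 + I}$ ($P{\left(I \right)} = 3 + \sqrt{I - 22} = 3 + \sqrt{-22 + I}$)
$J{\left(W \right)} = -34$
$\frac{1}{P{\left(u{\left(-5 \right)} \right)} + J{\left(7 \right)}} = \frac{1}{\left(3 + \sqrt{-22 - 4}\right) - 34} = \frac{1}{\left(3 + \sqrt{-26}\right) - 34} = \frac{1}{\left(3 + i \sqrt{26}\right) - 34} = \frac{1}{-31 + i \sqrt{26}}$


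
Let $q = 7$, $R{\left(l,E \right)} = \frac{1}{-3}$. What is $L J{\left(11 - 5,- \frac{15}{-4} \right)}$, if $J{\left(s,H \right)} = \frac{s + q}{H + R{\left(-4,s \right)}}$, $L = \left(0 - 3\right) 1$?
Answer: $- \frac{468}{41} \approx -11.415$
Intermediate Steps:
$R{\left(l,E \right)} = - \frac{1}{3}$
$L = -3$ ($L = \left(-3\right) 1 = -3$)
$J{\left(s,H \right)} = \frac{7 + s}{- \frac{1}{3} + H}$ ($J{\left(s,H \right)} = \frac{s + 7}{H - \frac{1}{3}} = \frac{7 + s}{- \frac{1}{3} + H}$)
$L J{\left(11 - 5,- \frac{15}{-4} \right)} = - 3 \frac{3 \left(7 + \left(11 - 5\right)\right)}{-1 + 3 \left(- \frac{15}{-4}\right)} = - 3 \frac{3 \left(7 + 6\right)}{-1 + 3 \left(\left(-15\right) \left(- \frac{1}{4}\right)\right)} = - 3 \cdot 3 \frac{1}{-1 + 3 \cdot \frac{15}{4}} \cdot 13 = - 3 \cdot 3 \frac{1}{-1 + \frac{45}{4}} \cdot 13 = - 3 \cdot 3 \frac{1}{\frac{41}{4}} \cdot 13 = - 3 \cdot 3 \cdot \frac{4}{41} \cdot 13 = \left(-3\right) \frac{156}{41} = - \frac{468}{41}$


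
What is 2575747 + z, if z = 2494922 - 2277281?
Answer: 2793388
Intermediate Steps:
z = 217641
2575747 + z = 2575747 + 217641 = 2793388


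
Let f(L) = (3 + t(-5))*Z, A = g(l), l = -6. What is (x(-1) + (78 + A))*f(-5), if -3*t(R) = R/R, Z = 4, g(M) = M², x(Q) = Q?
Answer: 3616/3 ≈ 1205.3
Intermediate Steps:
A = 36 (A = (-6)² = 36)
t(R) = -⅓ (t(R) = -R/(3*R) = -⅓*1 = -⅓)
f(L) = 32/3 (f(L) = (3 - ⅓)*4 = (8/3)*4 = 32/3)
(x(-1) + (78 + A))*f(-5) = (-1 + (78 + 36))*(32/3) = (-1 + 114)*(32/3) = 113*(32/3) = 3616/3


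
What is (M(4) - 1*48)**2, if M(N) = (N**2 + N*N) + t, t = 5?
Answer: 121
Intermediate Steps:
M(N) = 5 + 2*N**2 (M(N) = (N**2 + N*N) + 5 = (N**2 + N**2) + 5 = 2*N**2 + 5 = 5 + 2*N**2)
(M(4) - 1*48)**2 = ((5 + 2*4**2) - 1*48)**2 = ((5 + 2*16) - 48)**2 = ((5 + 32) - 48)**2 = (37 - 48)**2 = (-11)**2 = 121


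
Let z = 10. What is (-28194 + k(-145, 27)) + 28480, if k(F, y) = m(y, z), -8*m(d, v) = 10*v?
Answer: 547/2 ≈ 273.50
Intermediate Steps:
m(d, v) = -5*v/4
k(F, y) = -25/2 (k(F, y) = -5/4*10 = -25/2)
(-28194 + k(-145, 27)) + 28480 = (-28194 - 25/2) + 28480 = -56413/2 + 28480 = 547/2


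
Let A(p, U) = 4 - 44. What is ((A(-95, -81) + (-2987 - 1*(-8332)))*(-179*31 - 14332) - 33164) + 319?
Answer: -105501550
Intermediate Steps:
A(p, U) = -40
((A(-95, -81) + (-2987 - 1*(-8332)))*(-179*31 - 14332) - 33164) + 319 = ((-40 + (-2987 - 1*(-8332)))*(-179*31 - 14332) - 33164) + 319 = ((-40 + (-2987 + 8332))*(-5549 - 14332) - 33164) + 319 = ((-40 + 5345)*(-19881) - 33164) + 319 = (5305*(-19881) - 33164) + 319 = (-105468705 - 33164) + 319 = -105501869 + 319 = -105501550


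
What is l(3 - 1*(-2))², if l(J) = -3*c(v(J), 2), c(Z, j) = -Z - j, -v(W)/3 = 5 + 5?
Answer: 7056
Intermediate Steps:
v(W) = -30 (v(W) = -3*(5 + 5) = -3*10 = -30)
l(J) = -84 (l(J) = -3*(-1*(-30) - 1*2) = -3*(30 - 2) = -3*28 = -84)
l(3 - 1*(-2))² = (-84)² = 7056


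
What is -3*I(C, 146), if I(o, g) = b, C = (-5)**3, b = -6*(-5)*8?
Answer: -720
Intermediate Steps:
b = 240 (b = 30*8 = 240)
C = -125
I(o, g) = 240
-3*I(C, 146) = -3*240 = -720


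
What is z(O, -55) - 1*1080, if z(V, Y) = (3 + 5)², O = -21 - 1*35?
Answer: -1016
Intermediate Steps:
O = -56 (O = -21 - 35 = -56)
z(V, Y) = 64 (z(V, Y) = 8² = 64)
z(O, -55) - 1*1080 = 64 - 1*1080 = 64 - 1080 = -1016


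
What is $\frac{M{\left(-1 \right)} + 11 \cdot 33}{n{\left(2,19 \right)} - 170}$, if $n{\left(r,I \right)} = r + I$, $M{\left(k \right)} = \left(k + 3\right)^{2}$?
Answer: $- \frac{367}{149} \approx -2.4631$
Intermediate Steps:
$M{\left(k \right)} = \left(3 + k\right)^{2}$
$n{\left(r,I \right)} = I + r$
$\frac{M{\left(-1 \right)} + 11 \cdot 33}{n{\left(2,19 \right)} - 170} = \frac{\left(3 - 1\right)^{2} + 11 \cdot 33}{\left(19 + 2\right) - 170} = \frac{2^{2} + 363}{21 - 170} = \frac{4 + 363}{-149} = 367 \left(- \frac{1}{149}\right) = - \frac{367}{149}$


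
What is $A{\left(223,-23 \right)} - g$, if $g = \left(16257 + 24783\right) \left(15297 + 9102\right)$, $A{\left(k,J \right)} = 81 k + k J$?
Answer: $-1001322026$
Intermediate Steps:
$A{\left(k,J \right)} = 81 k + J k$
$g = 1001334960$ ($g = 41040 \cdot 24399 = 1001334960$)
$A{\left(223,-23 \right)} - g = 223 \left(81 - 23\right) - 1001334960 = 223 \cdot 58 - 1001334960 = 12934 - 1001334960 = -1001322026$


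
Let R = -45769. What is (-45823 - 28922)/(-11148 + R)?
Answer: 74745/56917 ≈ 1.3132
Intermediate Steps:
(-45823 - 28922)/(-11148 + R) = (-45823 - 28922)/(-11148 - 45769) = -74745/(-56917) = -74745*(-1/56917) = 74745/56917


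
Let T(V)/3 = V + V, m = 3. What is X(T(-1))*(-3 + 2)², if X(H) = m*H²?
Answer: 108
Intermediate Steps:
T(V) = 6*V (T(V) = 3*(V + V) = 3*(2*V) = 6*V)
X(H) = 3*H²
X(T(-1))*(-3 + 2)² = (3*(6*(-1))²)*(-3 + 2)² = (3*(-6)²)*(-1)² = (3*36)*1 = 108*1 = 108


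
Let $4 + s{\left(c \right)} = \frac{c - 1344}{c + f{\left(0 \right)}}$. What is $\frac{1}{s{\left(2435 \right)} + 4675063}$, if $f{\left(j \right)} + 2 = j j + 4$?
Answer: $\frac{2437}{11393119874} \approx 2.139 \cdot 10^{-7}$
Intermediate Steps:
$f{\left(j \right)} = 2 + j^{2}$ ($f{\left(j \right)} = -2 + \left(j j + 4\right) = -2 + \left(j^{2} + 4\right) = -2 + \left(4 + j^{2}\right) = 2 + j^{2}$)
$s{\left(c \right)} = -4 + \frac{-1344 + c}{2 + c}$ ($s{\left(c \right)} = -4 + \frac{c - 1344}{c + \left(2 + 0^{2}\right)} = -4 + \frac{-1344 + c}{c + \left(2 + 0\right)} = -4 + \frac{-1344 + c}{c + 2} = -4 + \frac{-1344 + c}{2 + c}$)
$\frac{1}{s{\left(2435 \right)} + 4675063} = \frac{1}{\frac{-1352 - 7305}{2 + 2435} + 4675063} = \frac{1}{\frac{-1352 - 7305}{2437} + 4675063} = \frac{1}{\frac{1}{2437} \left(-8657\right) + 4675063} = \frac{1}{- \frac{8657}{2437} + 4675063} = \frac{1}{\frac{11393119874}{2437}} = \frac{2437}{11393119874}$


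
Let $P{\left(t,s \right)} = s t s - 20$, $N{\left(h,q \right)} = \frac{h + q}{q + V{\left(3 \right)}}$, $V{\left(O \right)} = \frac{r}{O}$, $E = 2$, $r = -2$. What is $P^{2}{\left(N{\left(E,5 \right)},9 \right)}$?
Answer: $\frac{2076481}{169} \approx 12287.0$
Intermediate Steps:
$V{\left(O \right)} = - \frac{2}{O}$
$N{\left(h,q \right)} = \frac{h + q}{- \frac{2}{3} + q}$ ($N{\left(h,q \right)} = \frac{h + q}{q - \frac{2}{3}} = \frac{h + q}{- \frac{2}{3} + q}$)
$P{\left(t,s \right)} = -20 + t s^{2}$ ($P{\left(t,s \right)} = t s^{2} - 20 = -20 + t s^{2}$)
$P^{2}{\left(N{\left(E,5 \right)},9 \right)} = \left(-20 + \frac{3 \left(2 + 5\right)}{-2 + 3 \cdot 5} \cdot 9^{2}\right)^{2} = \left(-20 + 3 \frac{1}{-2 + 15} \cdot 7 \cdot 81\right)^{2} = \left(-20 + 3 \cdot \frac{1}{13} \cdot 7 \cdot 81\right)^{2} = \left(-20 + \frac{21}{13} \cdot 81\right)^{2} = \left(-20 + \frac{1701}{13}\right)^{2} = \left(\frac{1441}{13}\right)^{2} = \frac{2076481}{169}$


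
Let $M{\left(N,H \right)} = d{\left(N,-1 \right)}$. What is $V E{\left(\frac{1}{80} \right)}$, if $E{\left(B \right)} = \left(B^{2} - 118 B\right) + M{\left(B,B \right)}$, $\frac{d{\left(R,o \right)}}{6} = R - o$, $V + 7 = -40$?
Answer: $- \frac{1383727}{6400} \approx -216.21$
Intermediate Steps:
$V = -47$ ($V = -7 - 40 = -47$)
$d{\left(R,o \right)} = - 6 o + 6 R$ ($d{\left(R,o \right)} = 6 \left(R - o\right) = - 6 o + 6 R$)
$M{\left(N,H \right)} = 6 + 6 N$ ($M{\left(N,H \right)} = \left(-6\right) \left(-1\right) + 6 N = 6 + 6 N$)
$E{\left(B \right)} = 6 + B^{2} - 112 B$ ($E{\left(B \right)} = \left(B^{2} - 118 B\right) + \left(6 + 6 B\right) = 6 + B^{2} - 112 B$)
$V E{\left(\frac{1}{80} \right)} = - 47 \left(6 + \left(\frac{1}{80}\right)^{2} - \frac{112}{80}\right) = - 47 \left(6 + \left(\frac{1}{80}\right)^{2} - \frac{7}{5}\right) = - 47 \left(6 + \frac{1}{6400} - \frac{7}{5}\right) = \left(-47\right) \frac{29441}{6400} = - \frac{1383727}{6400}$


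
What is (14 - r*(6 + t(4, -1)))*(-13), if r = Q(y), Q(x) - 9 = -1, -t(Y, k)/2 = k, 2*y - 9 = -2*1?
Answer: 650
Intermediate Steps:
y = 7/2 (y = 9/2 + (-2*1)/2 = 9/2 + (1/2)*(-2) = 9/2 - 1 = 7/2 ≈ 3.5000)
t(Y, k) = -2*k
Q(x) = 8 (Q(x) = 9 - 1 = 8)
r = 8
(14 - r*(6 + t(4, -1)))*(-13) = (14 - 8*(6 - 2*(-1)))*(-13) = (14 - 8*(6 + 2))*(-13) = (14 - 8*8)*(-13) = (14 - 1*64)*(-13) = (14 - 64)*(-13) = -50*(-13) = 650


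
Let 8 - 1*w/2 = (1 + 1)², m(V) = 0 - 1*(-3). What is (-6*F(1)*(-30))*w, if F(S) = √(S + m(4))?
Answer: 2880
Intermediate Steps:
m(V) = 3 (m(V) = 0 + 3 = 3)
F(S) = √(3 + S) (F(S) = √(S + 3) = √(3 + S))
w = 8 (w = 16 - 2*(1 + 1)² = 16 - 2*2² = 16 - 2*4 = 16 - 8 = 8)
(-6*F(1)*(-30))*w = (-6*√(3 + 1)*(-30))*8 = (-6*√4*(-30))*8 = (-6*2*(-30))*8 = -12*(-30)*8 = 360*8 = 2880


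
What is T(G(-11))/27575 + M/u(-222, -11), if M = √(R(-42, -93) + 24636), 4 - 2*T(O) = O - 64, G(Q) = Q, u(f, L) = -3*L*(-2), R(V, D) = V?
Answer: 79/55150 - √24594/66 ≈ -2.3747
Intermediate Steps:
u(f, L) = 6*L
T(O) = 34 - O/2 (T(O) = 2 - (O - 64)/2 = 2 - (-64 + O)/2 = 2 + (32 - O/2) = 34 - O/2)
M = √24594 (M = √(-42 + 24636) = √24594 ≈ 156.82)
T(G(-11))/27575 + M/u(-222, -11) = (34 - ½*(-11))/27575 + √24594/((6*(-11))) = (34 + 11/2)*(1/27575) + √24594/(-66) = (79/2)*(1/27575) + √24594*(-1/66) = 79/55150 - √24594/66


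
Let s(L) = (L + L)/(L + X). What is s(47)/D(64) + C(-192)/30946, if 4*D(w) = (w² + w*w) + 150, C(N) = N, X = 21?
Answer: -6079841/1097144011 ≈ -0.0055415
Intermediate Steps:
s(L) = 2*L/(21 + L) (s(L) = (L + L)/(L + 21) = (2*L)/(21 + L) = 2*L/(21 + L))
D(w) = 75/2 + w²/2 (D(w) = ((w² + w*w) + 150)/4 = ((w² + w²) + 150)/4 = (2*w² + 150)/4 = (150 + 2*w²)/4 = 75/2 + w²/2)
s(47)/D(64) + C(-192)/30946 = (2*47/(21 + 47))/(75/2 + (½)*64²) - 192/30946 = (2*47/68)/(75/2 + (½)*4096) - 192*1/30946 = (2*47*(1/68))/(75/2 + 2048) - 96/15473 = 47/(34*(4171/2)) - 96/15473 = (47/34)*(2/4171) - 96/15473 = 47/70907 - 96/15473 = -6079841/1097144011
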